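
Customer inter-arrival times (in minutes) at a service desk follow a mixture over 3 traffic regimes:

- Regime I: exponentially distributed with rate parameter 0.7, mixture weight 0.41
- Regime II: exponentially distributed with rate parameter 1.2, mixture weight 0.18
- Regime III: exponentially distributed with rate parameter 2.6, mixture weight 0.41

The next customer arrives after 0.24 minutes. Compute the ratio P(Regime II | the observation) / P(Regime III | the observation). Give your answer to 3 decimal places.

0.284

The posterior odds equal the prior odds times the likelihood ratio: (w_i/w_j)·(f_i(x)/f_j(x)).
Exponential densities:
  L_I = 0.591748
  L_II = 0.899714
  L_III = 1.39307
Posterior odds = (w_II·L_II) / (w_III·L_III) = (0.18·0.899714) / (0.41·1.39307) = 0.161949 / 0.57116 ≈ 0.284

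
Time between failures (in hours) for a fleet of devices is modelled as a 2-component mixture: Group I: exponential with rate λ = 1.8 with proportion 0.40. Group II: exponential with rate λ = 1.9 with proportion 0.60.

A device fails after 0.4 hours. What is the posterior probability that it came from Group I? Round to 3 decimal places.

By Bayes' theorem, P(k | x) = π_k f_k(x) / Σ_j π_j f_j(x).
Evaluate each component's likelihood at the observed value:
  p_I = 0.876154
  p_II = 0.888566
Weight by the priors:
  π_I·p_I = 0.40 × 0.876154 = 0.350462
  π_II·p_II = 0.60 × 0.888566 = 0.53314
Normaliser: 0.350462 + 0.53314 = 0.883601
P(Group I | 0.4 hours) ≈ 0.397

0.397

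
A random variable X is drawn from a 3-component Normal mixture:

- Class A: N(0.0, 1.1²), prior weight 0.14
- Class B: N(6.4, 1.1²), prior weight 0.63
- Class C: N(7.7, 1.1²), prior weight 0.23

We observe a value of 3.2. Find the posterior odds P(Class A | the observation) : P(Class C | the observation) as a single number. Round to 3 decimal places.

Posterior odds = (π_i f_i(x)) / (π_j f_j(x)); the normalising sum cancels.
Evaluate each component's likelihood at the observed value:
  f_A = 0.00527038
  f_B = 0.00527038
  f_C = 8.42251e-05
0.000737853 / 1.93718e-05 ≈ 38.089

38.089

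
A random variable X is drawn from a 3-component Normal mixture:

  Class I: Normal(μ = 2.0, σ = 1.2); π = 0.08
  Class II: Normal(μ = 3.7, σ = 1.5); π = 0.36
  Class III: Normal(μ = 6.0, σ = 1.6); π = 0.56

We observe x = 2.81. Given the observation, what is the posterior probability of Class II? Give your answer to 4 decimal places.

0.6658

Apply Bayes' rule: the posterior for each component is proportional to its prior times its likelihood at x.
Normal densities:
  f_I = (1/(1.2·√(2π)))·exp(−(2.81−2.0)²/(2·1.2²)) = 0.332452·exp(-0.22781) = 0.264723
  f_II = (1/(1.5·√(2π)))·exp(−(2.81−3.7)²/(2·1.5²)) = 0.265962·exp(-0.17602) = 0.223035
  f_III = (1/(1.6·√(2π)))·exp(−(2.81−6.0)²/(2·1.6²)) = 0.249339·exp(-1.98752) = 0.0341681
Weight by the priors:
  w_I·f_I = 0.08 × 0.264723 = 0.0211778
  w_II·f_II = 0.36 × 0.223035 = 0.0802927
  w_III·f_III = 0.56 × 0.0341681 = 0.0191342
Marginal: 0.0211778 + 0.0802927 + 0.0191342 = 0.120605
Responsibility of Class II: 0.0802927 / 0.120605 ≈ 0.6658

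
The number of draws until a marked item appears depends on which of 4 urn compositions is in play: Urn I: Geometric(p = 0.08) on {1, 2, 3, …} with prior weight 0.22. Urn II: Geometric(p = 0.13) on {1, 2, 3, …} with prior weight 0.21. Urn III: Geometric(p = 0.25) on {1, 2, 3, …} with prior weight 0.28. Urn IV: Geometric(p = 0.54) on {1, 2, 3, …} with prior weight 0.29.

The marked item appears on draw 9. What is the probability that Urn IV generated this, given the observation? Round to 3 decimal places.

0.012

By Bayes' theorem, P(k | x) = P(Z=k) f_k(x) / Σ_j P(Z=j) f_j(x).
Component likelihoods at x = 9:
  L_I = 0.0410575
  L_II = 0.0426675
  L_III = 0.0250282
  L_IV = 0.00108257
Prior × likelihood for each component:
  P(Z=I)·L_I = 0.22 × 0.0410575 = 0.00903265
  P(Z=II)·L_II = 0.21 × 0.0426675 = 0.00896018
  P(Z=III)·L_III = 0.28 × 0.0250282 = 0.0070079
  P(Z=IV)·L_IV = 0.29 × 0.00108257 = 0.000313946
Denominator: 0.00903265 + 0.00896018 + 0.0070079 + 0.000313946 = 0.0253147
P(Urn IV | 9) ≈ 0.012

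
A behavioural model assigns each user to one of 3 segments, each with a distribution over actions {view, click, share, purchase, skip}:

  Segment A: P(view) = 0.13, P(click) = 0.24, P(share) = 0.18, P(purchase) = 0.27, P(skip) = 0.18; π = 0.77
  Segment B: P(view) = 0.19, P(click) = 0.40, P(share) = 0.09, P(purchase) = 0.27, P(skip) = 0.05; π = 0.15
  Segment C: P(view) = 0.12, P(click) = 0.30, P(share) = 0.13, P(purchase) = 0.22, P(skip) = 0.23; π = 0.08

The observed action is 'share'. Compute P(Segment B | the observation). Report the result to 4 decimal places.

Posterior ∝ prior × likelihood, so P(k | x) ∝ π_k f_k(x); normalise over all components.
Component likelihoods at x = 'share':
  L_A = 0.18
  L_B = 0.09
  L_C = 0.13
Weight by the priors:
  π_A·L_A = 0.77 × 0.18 = 0.1386
  π_B·L_B = 0.15 × 0.09 = 0.0135
  π_C·L_C = 0.08 × 0.13 = 0.0104
Denominator: 0.1386 + 0.0135 + 0.0104 = 0.1625
Responsibility of Segment B: 0.0135 / 0.1625 ≈ 0.0831

0.0831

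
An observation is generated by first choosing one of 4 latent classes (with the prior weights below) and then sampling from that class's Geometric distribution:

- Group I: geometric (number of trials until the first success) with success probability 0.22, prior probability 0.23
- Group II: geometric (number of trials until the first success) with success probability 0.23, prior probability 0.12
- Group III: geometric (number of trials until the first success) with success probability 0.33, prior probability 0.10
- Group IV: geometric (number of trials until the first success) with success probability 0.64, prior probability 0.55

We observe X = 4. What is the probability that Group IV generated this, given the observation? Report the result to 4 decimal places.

The responsibility of component k is w_k f_k(x) divided by Σ_j w_j f_j(x).
Component likelihoods at x = 4:
  L_I = 0.22·(1−0.22)^3 = 0.22·0.474552 = 0.104401
  L_II = 0.23·(1−0.23)^3 = 0.23·0.456533 = 0.105003
  L_III = 0.33·(1−0.33)^3 = 0.33·0.300763 = 0.0992518
  L_IV = 0.64·(1−0.64)^3 = 0.64·0.046656 = 0.0298598
Weight by the priors:
  w_I·L_I = 0.23 × 0.104401 = 0.0240123
  w_II·L_II = 0.12 × 0.105003 = 0.0126003
  w_III·L_III = 0.10 × 0.0992518 = 0.00992518
  w_IV·L_IV = 0.55 × 0.0298598 = 0.0164229
Normaliser: 0.0240123 + 0.0126003 + 0.00992518 + 0.0164229 = 0.0629607
P(Group IV | x) = 0.0164229 / 0.0629607 ≈ 0.2608

0.2608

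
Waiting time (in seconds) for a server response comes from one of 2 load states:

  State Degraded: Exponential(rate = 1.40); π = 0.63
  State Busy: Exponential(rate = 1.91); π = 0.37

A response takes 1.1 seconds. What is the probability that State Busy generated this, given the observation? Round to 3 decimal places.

0.314

Posterior ∝ prior × likelihood, so P(k | x) ∝ π_k f_k(x); normalise over all components.
Exponential densities:
  p_Degraded = 1.40·e^(−1.40·1.1) = 1.40·e^(−1.5400) = 0.300134
  p_Busy = 1.91·e^(−1.91·1.1) = 1.91·e^(−2.1010) = 0.233658
Weight by the priors:
  π_Degraded·p_Degraded = 0.63 × 0.300134 = 0.189084
  π_Busy·p_Busy = 0.37 × 0.233658 = 0.0864535
Evidence: 0.189084 + 0.0864535 = 0.275538
Responsibility of State Busy: 0.0864535 / 0.275538 ≈ 0.314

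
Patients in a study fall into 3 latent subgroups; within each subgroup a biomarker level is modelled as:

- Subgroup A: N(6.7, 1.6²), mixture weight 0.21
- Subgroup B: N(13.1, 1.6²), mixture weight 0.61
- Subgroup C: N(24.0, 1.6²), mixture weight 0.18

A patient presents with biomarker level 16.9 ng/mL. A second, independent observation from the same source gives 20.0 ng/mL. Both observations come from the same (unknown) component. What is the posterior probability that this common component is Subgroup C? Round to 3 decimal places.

The responsibility of component k is π_k f_k(x) divided by Σ_j π_j f_j(x).
Since both observations come from the same component, the likelihood for component k is f_k(x₁)·f_k(x₂).
  L_A = [(1/(1.6·√(2π)))·exp(−(16.9−6.7)²/(2·1.6²)) = 0.249339·exp(-20.32031) = 3.7307e-10] × [2.46845e-16] = 9.20906e-26
  L_B = [(1/(1.6·√(2π)))·exp(−(16.9−13.1)²/(2·1.6²)) = 0.249339·exp(-2.82031) = 0.0148574] × [2.28223e-05] = 3.39082e-07
  L_C = [(1/(1.6·√(2π)))·exp(−(16.9−24.0)²/(2·1.6²)) = 0.249339·exp(-9.84570) = 1.32086e-05] × [0.0109552] = 1.44702e-07
Prior × likelihood for each component:
  π_A·L_A = 0.21 × 9.20906e-26 = 1.9339e-26
  π_B·L_B = 0.61 × 3.39082e-07 = 2.0684e-07
  π_C·L_C = 0.18 × 1.44702e-07 = 2.60464e-08
Normaliser: 1.9339e-26 + 2.0684e-07 + 2.60464e-08 = 2.32886e-07
P(Subgroup C | data) = 2.60464e-08 / 2.32886e-07 ≈ 0.112

0.112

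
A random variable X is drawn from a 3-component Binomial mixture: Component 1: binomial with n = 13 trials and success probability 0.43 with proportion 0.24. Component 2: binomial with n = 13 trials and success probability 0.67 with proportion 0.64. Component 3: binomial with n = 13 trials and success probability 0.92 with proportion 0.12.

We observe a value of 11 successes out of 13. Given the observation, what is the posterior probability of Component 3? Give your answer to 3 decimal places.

Apply Bayes' rule: the posterior for each component is proportional to its prior times its likelihood at x.
Evaluate each component's likelihood at the observed value:
  p_1 = 0.00235503
  p_2 = 0.10374
  p_3 = 0.199499
Multiply by the mixture weights:
  π_1·p_1 = 0.24 × 0.00235503 = 0.000565208
  π_2·p_2 = 0.64 × 0.10374 = 0.0663935
  π_3·p_3 = 0.12 × 0.199499 = 0.0239399
Sum: 0.000565208 + 0.0663935 + 0.0239399 = 0.0908985
P(Component 3 | x) = 0.0239399 / 0.0908985 ≈ 0.263

0.263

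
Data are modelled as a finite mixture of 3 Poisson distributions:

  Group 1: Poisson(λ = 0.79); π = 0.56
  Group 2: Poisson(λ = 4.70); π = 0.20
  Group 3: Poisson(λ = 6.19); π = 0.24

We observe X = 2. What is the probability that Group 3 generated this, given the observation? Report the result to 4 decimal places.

0.0866

The responsibility of component k is π_k f_k(x) divided by Σ_j π_j f_j(x).
Evaluate each component's likelihood at the observed value:
  L_1 = e^(−0.79)·0.79^2/2! = 0.141622
  L_2 = e^(−4.70)·4.70^2/2! = 0.100457
  L_3 = e^(−6.19)·6.19^2/2! = 0.0392707
Prior × likelihood for each component:
  π_1·L_1 = 0.56 × 0.141622 = 0.0793085
  π_2·L_2 = 0.20 × 0.100457 = 0.0200915
  π_3·L_3 = 0.24 × 0.0392707 = 0.00942496
Evidence: 0.0793085 + 0.0200915 + 0.00942496 = 0.108825
P(Group 3 | the observation) ≈ 0.0866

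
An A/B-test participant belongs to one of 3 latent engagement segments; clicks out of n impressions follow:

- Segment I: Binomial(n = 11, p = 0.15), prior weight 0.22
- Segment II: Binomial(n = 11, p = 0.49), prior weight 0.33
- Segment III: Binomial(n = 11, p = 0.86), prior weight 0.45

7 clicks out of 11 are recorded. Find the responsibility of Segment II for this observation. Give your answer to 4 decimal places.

0.7150

Apply Bayes' rule: the posterior for each component is proportional to its prior times its likelihood at x.
Evaluate each component's likelihood at the observed value:
  p_I = C(11,7)·0.15^7·0.85^4 = 330·1.70859e-06·0.522006 = 0.000294326
  p_II = C(11,7)·0.49^7·0.51^4 = 330·0.00678223·0.067652 = 0.151414
  p_III = C(11,7)·0.86^7·0.14^4 = 330·0.347928·0.00038416 = 0.0441078
Weight by the priors:
  w_I·p_I = 0.22 × 0.000294326 = 6.47517e-05
  w_II·p_II = 0.33 × 0.151414 = 0.0499668
  w_III·p_III = 0.45 × 0.0441078 = 0.0198485
Evidence: 6.47517e-05 + 0.0499668 + 0.0198485 = 0.06988
Responsibility of Segment II: 0.0499668 / 0.06988 ≈ 0.7150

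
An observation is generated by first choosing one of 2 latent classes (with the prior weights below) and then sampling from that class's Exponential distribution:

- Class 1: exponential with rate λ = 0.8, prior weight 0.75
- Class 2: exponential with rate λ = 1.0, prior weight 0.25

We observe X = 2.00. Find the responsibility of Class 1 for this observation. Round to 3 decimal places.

The responsibility of component k is π_k f_k(x) divided by Σ_j π_j f_j(x).
Component likelihoods at x = 2.00:
  L_1 = 0.8·e^(−0.8·2.00) = 0.8·e^(−1.6000) = 0.161517
  L_2 = 1.0·e^(−1.0·2.00) = 1.0·e^(−2.0000) = 0.135335
Multiply by the mixture weights:
  π_1·L_1 = 0.75 × 0.161517 = 0.121138
  π_2·L_2 = 0.25 × 0.135335 = 0.0338338
Marginal: 0.121138 + 0.0338338 = 0.154972
So the posterior for Class 1 is 0.121138 / 0.154972 ≈ 0.782.

0.782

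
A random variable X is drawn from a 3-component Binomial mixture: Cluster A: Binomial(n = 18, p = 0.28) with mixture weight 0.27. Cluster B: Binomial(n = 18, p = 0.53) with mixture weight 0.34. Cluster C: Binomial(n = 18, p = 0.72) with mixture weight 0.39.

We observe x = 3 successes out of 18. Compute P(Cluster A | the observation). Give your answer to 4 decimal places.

Apply Bayes' rule: the posterior for each component is proportional to its prior times its likelihood at x.
Binomial probabilities:
  f_A = C(18,3)·0.28^3·0.72^15 = 816·0.021952·0.00724415 = 0.129763
  f_B = C(18,3)·0.53^3·0.47^15 = 816·0.148877·1.20633e-05 = 0.0014655
  f_C = C(18,3)·0.72^3·0.28^15 = 816·0.373248·5.09766e-09 = 1.55259e-06
Weight by the priors:
  π_A·f_A = 0.27 × 0.129763 = 0.0350361
  π_B·f_B = 0.34 × 0.0014655 = 0.00049827
  π_C·f_C = 0.39 × 1.55259e-06 = 6.05512e-07
Evidence: 0.0350361 + 0.00049827 + 6.05512e-07 = 0.035535
So the posterior for Cluster A is 0.0350361 / 0.035535 ≈ 0.9860.

0.9860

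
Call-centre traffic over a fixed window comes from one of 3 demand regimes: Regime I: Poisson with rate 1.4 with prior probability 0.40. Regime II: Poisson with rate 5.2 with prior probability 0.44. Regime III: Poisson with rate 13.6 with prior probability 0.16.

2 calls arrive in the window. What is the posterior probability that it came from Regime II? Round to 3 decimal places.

Apply Bayes' rule: the posterior for each component is proportional to its prior times its likelihood at x.
Component likelihoods at x = 2 calls:
  f_I = 0.241665
  f_II = 0.074584
  f_III = 0.000114721
Prior × likelihood for each component:
  P(Z=I)·f_I = 0.40 × 0.241665 = 0.096666
  P(Z=II)·f_II = 0.44 × 0.074584 = 0.0328169
  P(Z=III)·f_III = 0.16 × 0.000114721 = 1.83554e-05
Evidence: 0.096666 + 0.0328169 + 1.83554e-05 = 0.129501
Responsibility of Regime II: 0.0328169 / 0.129501 ≈ 0.253

0.253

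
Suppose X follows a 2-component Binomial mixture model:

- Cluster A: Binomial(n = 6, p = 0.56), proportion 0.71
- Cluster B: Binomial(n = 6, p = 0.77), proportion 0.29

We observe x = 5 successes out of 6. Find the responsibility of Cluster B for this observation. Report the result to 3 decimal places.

0.512

Apply Bayes' rule: the posterior for each component is proportional to its prior times its likelihood at x.
Binomial probabilities:
  f_A = C(6,5)·0.56^5·0.44^1 = 6·0.0550732·0.44 = 0.145393
  f_B = C(6,5)·0.77^5·0.23^1 = 6·0.270678·0.23 = 0.373536
Unnormalised posteriors:
  w_A·f_A = 0.71 × 0.145393 = 0.103229
  w_B·f_B = 0.29 × 0.373536 = 0.108326
Normaliser: 0.103229 + 0.108326 = 0.211555
P(Cluster B | 5 successes out of 6) = 0.108326 / 0.211555 ≈ 0.512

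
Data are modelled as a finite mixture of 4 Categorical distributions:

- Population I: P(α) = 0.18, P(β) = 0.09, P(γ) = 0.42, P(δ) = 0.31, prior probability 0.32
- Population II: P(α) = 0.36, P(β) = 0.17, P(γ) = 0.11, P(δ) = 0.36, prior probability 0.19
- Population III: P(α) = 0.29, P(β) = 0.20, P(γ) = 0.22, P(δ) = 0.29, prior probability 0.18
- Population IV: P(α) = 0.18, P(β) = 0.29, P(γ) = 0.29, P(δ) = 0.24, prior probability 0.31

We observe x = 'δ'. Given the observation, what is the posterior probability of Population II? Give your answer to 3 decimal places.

0.232

By Bayes' theorem, P(k | x) = π_k f_k(x) / Σ_j π_j f_j(x).
Component likelihoods at x = 'δ':
  f_I = 0.31
  f_II = 0.36
  f_III = 0.29
  f_IV = 0.24
Prior × likelihood for each component:
  π_I·f_I = 0.32 × 0.31 = 0.0992
  π_II·f_II = 0.19 × 0.36 = 0.0684
  π_III·f_III = 0.18 × 0.29 = 0.0522
  π_IV·f_IV = 0.31 × 0.24 = 0.0744
Marginal: 0.0992 + 0.0684 + 0.0522 + 0.0744 = 0.2942
Responsibility of Population II: 0.0684 / 0.2942 ≈ 0.232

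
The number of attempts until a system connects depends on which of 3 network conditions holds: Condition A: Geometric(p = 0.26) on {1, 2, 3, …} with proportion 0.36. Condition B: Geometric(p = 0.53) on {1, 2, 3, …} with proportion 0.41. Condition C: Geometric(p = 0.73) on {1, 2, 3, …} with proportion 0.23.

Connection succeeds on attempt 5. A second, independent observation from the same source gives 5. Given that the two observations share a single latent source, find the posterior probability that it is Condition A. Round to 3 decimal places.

0.887

By Bayes' theorem, P(k | x) = π_k f_k(x) / Σ_j π_j f_j(x).
Since both observations come from the same component, the likelihood for component k is f_k(x₁)·f_k(x₂).
  p_A = [0.26·(1−0.26)^4 = 0.26·0.299866 = 0.0779651] × [0.0779651] = 0.00607856
  p_B = [0.53·(1−0.53)^4 = 0.53·0.0487968 = 0.0258623] × [0.0258623] = 0.000668859
  p_C = [0.73·(1−0.73)^4 = 0.73·0.00531441 = 0.00387952] × [0.00387952] = 1.50507e-05
Prior × likelihood for each component:
  π_A·p_A = 0.36 × 0.00607856 = 0.00218828
  π_B·p_B = 0.41 × 0.000668859 = 0.000274232
  π_C·p_C = 0.23 × 1.50507e-05 = 3.46165e-06
Normaliser: 0.00218828 + 0.000274232 + 3.46165e-06 = 0.00246597
So the posterior for Condition A is 0.00218828 / 0.00246597 ≈ 0.887.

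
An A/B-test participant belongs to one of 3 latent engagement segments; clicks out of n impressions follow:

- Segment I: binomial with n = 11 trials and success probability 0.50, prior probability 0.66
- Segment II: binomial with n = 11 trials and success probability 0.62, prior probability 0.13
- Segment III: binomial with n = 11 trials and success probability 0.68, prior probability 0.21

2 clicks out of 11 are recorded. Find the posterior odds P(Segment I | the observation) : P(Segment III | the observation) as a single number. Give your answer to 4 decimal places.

Posterior odds = (π_i f_i(x)) / (π_j f_j(x)); the normalising sum cancels.
Component likelihoods at x = 2 clicks out of 11:
  p_I = C(11,2)·0.50^2·0.50^9 = 55·0.25·0.00195312 = 0.0268555
  p_II = C(11,2)·0.62^2·0.38^9 = 55·0.3844·0.000165216 = 0.003493
  p_III = C(11,2)·0.68^2·0.32^9 = 55·0.4624·3.51844e-05 = 0.000894809
Odds = (0.66/0.21) × (0.0268555/0.000894809) = 3.14286 × 30.0125 ≈ 94.3251

94.3251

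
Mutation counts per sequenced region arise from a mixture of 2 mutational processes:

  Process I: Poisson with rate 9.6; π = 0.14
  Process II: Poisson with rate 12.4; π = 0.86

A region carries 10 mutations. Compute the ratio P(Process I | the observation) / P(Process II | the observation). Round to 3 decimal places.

0.207

Since P(k|x) ∝ π_k f_k(x), the posterior odds are π_i f_i(x) / (π_j f_j(x)).
Evaluate each component's likelihood at the observed value:
  p_I = 0.124086
  p_II = 0.0975444
Posterior odds = (π_I·p_I) / (π_II·p_II) = (0.14·0.124086) / (0.86·0.0975444) = 0.017372 / 0.0838882 ≈ 0.207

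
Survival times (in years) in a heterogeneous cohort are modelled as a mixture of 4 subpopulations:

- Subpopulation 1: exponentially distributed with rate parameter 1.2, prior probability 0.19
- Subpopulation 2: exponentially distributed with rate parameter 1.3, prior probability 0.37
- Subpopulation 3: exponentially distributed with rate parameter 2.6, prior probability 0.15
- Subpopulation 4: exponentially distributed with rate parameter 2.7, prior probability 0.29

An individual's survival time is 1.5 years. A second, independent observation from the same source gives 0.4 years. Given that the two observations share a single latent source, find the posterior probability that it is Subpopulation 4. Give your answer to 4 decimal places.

P(component k | x) = π_k·f_k(x) / marginal(x), where marginal(x) = Σ_j π_j·f_j(x).
Since both observations come from the same component, the likelihood for component k is f_k(x₁)·f_k(x₂).
  L_1 = [1.2·e^(−1.2·1.5) = 1.2·e^(−1.8000) = 0.198359] × [0.74254] = 0.147289
  L_2 = [1.3·e^(−1.3·1.5) = 1.3·e^(−1.9500) = 0.184956] × [0.772877] = 0.142948
  L_3 = [2.6·e^(−2.6·1.5) = 2.6·e^(−3.9000) = 0.052629] × [0.918982] = 0.0483651
  L_4 = [2.7·e^(−2.7·1.5) = 2.7·e^(−4.0500) = 0.0470404] × [0.916908] = 0.0431317
Weight by the priors:
  π_1·L_1 = 0.19 × 0.147289 = 0.027985
  π_2·L_2 = 0.37 × 0.142948 = 0.0528909
  π_3·L_3 = 0.15 × 0.0483651 = 0.00725476
  π_4·L_4 = 0.29 × 0.0431317 = 0.0125082
Sum: 0.027985 + 0.0528909 + 0.00725476 + 0.0125082 = 0.100639
P(Subpopulation 4 | x₁, x₂) = 0.0125082 / 0.100639 ≈ 0.1243

0.1243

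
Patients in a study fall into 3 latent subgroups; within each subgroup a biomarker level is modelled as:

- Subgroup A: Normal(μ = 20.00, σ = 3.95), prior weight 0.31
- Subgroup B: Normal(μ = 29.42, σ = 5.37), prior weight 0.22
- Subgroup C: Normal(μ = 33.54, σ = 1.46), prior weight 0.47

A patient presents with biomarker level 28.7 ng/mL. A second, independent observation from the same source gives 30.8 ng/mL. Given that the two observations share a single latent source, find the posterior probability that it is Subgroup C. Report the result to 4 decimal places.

By Bayes' theorem, P(k | x) = w_k f_k(x) / Σ_j w_j f_j(x).
Since both observations come from the same component, the likelihood for component k is f_k(x₁)·f_k(x₂).
  f_A = [(1/(3.95·√(2π)))·exp(−(28.7−20.00)²/(2·3.95²)) = 0.100998·exp(-2.42557) = 0.008931] × [0.00240425] = 2.14724e-05
  f_B = [(1/(5.37·√(2π)))·exp(−(28.7−29.42)²/(2·5.37²)) = 0.074291·exp(-0.00899) = 0.0736262] × [0.0718779] = 0.00529209
  f_C = [(1/(1.46·√(2π)))·exp(−(28.7−33.54)²/(2·1.46²)) = 0.273248·exp(-5.49484) = 0.00112248] × [0.0469628] = 5.27148e-05
Multiply by the mixture weights:
  w_A·f_A = 0.31 × 2.14724e-05 = 6.65643e-06
  w_B·f_B = 0.22 × 0.00529209 = 0.00116426
  w_C·f_C = 0.47 × 5.27148e-05 = 2.4776e-05
Normaliser: 6.65643e-06 + 0.00116426 + 2.4776e-05 = 0.00119569
So the posterior for Subgroup C is 2.4776e-05 / 0.00119569 ≈ 0.0207.

0.0207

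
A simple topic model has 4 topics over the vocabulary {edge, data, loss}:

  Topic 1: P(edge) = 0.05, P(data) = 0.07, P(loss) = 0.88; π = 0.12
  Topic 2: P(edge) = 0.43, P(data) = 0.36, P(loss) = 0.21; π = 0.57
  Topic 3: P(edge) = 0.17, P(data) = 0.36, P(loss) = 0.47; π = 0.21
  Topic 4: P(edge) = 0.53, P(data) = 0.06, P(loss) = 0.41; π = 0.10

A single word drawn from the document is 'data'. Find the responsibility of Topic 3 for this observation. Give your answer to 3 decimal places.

By Bayes' theorem, P(k | x) = π_k f_k(x) / Σ_j π_j f_j(x).
Categorical probabilities:
  L_1 = 0.07
  L_2 = 0.36
  L_3 = 0.36
  L_4 = 0.06
Multiply by the mixture weights:
  π_1·L_1 = 0.12 × 0.07 = 0.0084
  π_2·L_2 = 0.57 × 0.36 = 0.2052
  π_3·L_3 = 0.21 × 0.36 = 0.0756
  π_4·L_4 = 0.10 × 0.06 = 0.006
Marginal: 0.0084 + 0.2052 + 0.0756 + 0.006 = 0.2952
P(Topic 3 | x) = 0.0756 / 0.2952 ≈ 0.256

0.256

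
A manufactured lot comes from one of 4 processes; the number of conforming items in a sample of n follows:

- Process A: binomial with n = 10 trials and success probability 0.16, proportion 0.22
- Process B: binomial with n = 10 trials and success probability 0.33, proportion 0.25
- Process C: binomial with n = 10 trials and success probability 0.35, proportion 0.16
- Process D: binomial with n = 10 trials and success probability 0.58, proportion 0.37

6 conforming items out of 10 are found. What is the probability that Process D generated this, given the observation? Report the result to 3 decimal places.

0.786

By Bayes' theorem, P(k | x) = π_k f_k(x) / Σ_j π_j f_j(x).
Binomial probabilities:
  p_A = 0.00175411
  p_B = 0.0546515
  p_C = 0.0689098
  p_D = 0.248762
Multiply by the mixture weights:
  π_A·p_A = 0.22 × 0.00175411 = 0.000385904
  π_B·p_B = 0.25 × 0.0546515 = 0.0136629
  π_C·p_C = 0.16 × 0.0689098 = 0.0110256
  π_D·p_D = 0.37 × 0.248762 = 0.092042
Normaliser: 0.000385904 + 0.0136629 + 0.0110256 + 0.092042 = 0.117116
So the posterior for Process D is 0.092042 / 0.117116 ≈ 0.786.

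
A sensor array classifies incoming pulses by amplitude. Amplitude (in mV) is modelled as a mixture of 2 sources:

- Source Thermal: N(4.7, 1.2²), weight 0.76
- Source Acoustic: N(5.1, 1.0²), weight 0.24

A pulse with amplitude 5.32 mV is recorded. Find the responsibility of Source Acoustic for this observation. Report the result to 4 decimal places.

By Bayes' theorem, P(k | x) = π_k f_k(x) / Σ_j π_j f_j(x).
Normal densities:
  L_Thermal = (1/(1.2·√(2π)))·exp(−(5.32−4.7)²/(2·1.2²)) = 0.332452·exp(-0.13347) = 0.290913
  L_Acoustic = (1/(1.0·√(2π)))·exp(−(5.32−5.1)²/(2·1.0²)) = 0.398942·exp(-0.02420) = 0.389404
Weight by the priors:
  π_Thermal·L_Thermal = 0.76 × 0.290913 = 0.221094
  π_Acoustic·L_Acoustic = 0.24 × 0.389404 = 0.0934569
Sum: 0.221094 + 0.0934569 = 0.31455
So the posterior for Source Acoustic is 0.0934569 / 0.31455 ≈ 0.2971.

0.2971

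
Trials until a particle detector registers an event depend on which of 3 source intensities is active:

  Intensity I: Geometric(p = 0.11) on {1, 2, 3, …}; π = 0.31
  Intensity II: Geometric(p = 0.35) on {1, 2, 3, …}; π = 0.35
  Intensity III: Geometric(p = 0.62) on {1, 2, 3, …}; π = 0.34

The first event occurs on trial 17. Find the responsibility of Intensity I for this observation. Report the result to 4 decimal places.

0.9770

Posterior ∝ prior × likelihood, so P(k | x) ∝ π_k f_k(x); normalise over all components.
Evaluate each component's likelihood at the observed value:
  p_I = 0.11·(1−0.11)^16 = 0.11·0.154967 = 0.0170464
  p_II = 0.35·(1−0.35)^16 = 0.35·0.00101535 = 0.000355371
  p_III = 0.62·(1−0.62)^16 = 0.62·1.89033e-07 = 1.172e-07
Prior × likelihood for each component:
  π_I·p_I = 0.31 × 0.0170464 = 0.00528439
  π_II·p_II = 0.35 × 0.000355371 = 0.00012438
  π_III·p_III = 0.34 × 1.172e-07 = 3.98481e-08
Marginal: 0.00528439 + 0.00012438 + 3.98481e-08 = 0.00540881
P(Intensity I | the observation) ≈ 0.9770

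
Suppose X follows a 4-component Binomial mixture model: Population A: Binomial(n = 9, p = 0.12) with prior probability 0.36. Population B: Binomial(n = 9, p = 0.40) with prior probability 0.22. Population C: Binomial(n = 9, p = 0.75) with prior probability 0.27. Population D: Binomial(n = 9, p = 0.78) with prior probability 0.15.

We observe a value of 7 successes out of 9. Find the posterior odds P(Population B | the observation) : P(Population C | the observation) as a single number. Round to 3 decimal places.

0.058

Only the two components matter; the odds are (π_i f_i(x)) / (π_j f_j(x)).
Binomial probabilities:
  f_A = 9.98933e-06
  f_B = 0.0212337
  f_C = 0.300339
  f_D = 0.306062
Odds = (0.22/0.27) × (0.0212337/0.300339) = 0.814815 × 0.0706991 ≈ 0.058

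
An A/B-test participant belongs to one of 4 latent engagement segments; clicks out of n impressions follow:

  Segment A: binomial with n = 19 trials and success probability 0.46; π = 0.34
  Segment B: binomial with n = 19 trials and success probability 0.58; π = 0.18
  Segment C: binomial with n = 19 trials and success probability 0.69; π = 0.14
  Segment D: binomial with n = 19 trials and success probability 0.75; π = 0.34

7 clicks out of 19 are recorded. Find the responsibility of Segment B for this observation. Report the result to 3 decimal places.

0.115

P(component k | x) = π_k·f_k(x) / marginal(x), where marginal(x) = Σ_j π_j·f_j(x).
Binomial probabilities:
  L_A = 0.135007
  L_B = 0.0335208
  L_C = 0.00295536
  L_D = 0.0004009
Prior × likelihood for each component:
  π_A·L_A = 0.34 × 0.135007 = 0.0459025
  π_B·L_B = 0.18 × 0.0335208 = 0.00603375
  π_C·L_C = 0.14 × 0.00295536 = 0.000413751
  π_D·L_D = 0.34 × 0.0004009 = 0.000136306
Evidence: 0.0459025 + 0.00603375 + 0.000413751 + 0.000136306 = 0.0524863
Responsibility of Segment B: 0.00603375 / 0.0524863 ≈ 0.115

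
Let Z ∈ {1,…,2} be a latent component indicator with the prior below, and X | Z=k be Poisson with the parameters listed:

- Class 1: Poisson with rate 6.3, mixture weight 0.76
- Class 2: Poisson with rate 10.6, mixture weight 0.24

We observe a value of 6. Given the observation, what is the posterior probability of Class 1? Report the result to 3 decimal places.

0.911

Posterior ∝ prior × likelihood, so P(k | x) ∝ π_k f_k(x); normalise over all components.
Evaluate each component's likelihood at the observed value:
  p_1 = 0.159461
  p_2 = 0.0490887
Unnormalised posteriors:
  π_1·p_1 = 0.76 × 0.159461 = 0.121191
  π_2·p_2 = 0.24 × 0.0490887 = 0.0117813
Sum: 0.121191 + 0.0117813 = 0.132972
Responsibility of Class 1: 0.121191 / 0.132972 ≈ 0.911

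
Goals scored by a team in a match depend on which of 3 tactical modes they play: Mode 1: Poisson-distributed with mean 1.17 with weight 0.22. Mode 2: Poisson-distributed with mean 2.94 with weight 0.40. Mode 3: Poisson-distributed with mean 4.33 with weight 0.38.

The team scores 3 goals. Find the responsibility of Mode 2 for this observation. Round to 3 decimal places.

0.510

Posterior ∝ prior × likelihood, so P(k | x) ∝ w_k f_k(x); normalise over all components.
Evaluate each component's likelihood at the observed value:
  p_1 = 0.082848
  p_2 = 0.223906
  p_3 = 0.178163
Unnormalised posteriors:
  w_1·p_1 = 0.22 × 0.082848 = 0.0182266
  w_2·p_2 = 0.40 × 0.223906 = 0.0895622
  w_3·p_3 = 0.38 × 0.178163 = 0.0677019
Sum: 0.0182266 + 0.0895622 + 0.0677019 = 0.175491
P(Mode 2 | x) = 0.0895622 / 0.175491 ≈ 0.510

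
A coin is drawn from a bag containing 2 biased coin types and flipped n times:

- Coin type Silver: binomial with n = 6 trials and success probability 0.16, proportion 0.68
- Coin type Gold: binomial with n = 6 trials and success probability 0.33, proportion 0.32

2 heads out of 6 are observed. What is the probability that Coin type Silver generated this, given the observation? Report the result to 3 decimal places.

Posterior ∝ prior × likelihood, so P(k | x) ∝ w_k f_k(x); normalise over all components.
Binomial probabilities:
  f_Silver = C(6,2)·0.16^2·0.84^4 = 15·0.0256·0.497871 = 0.191183
  f_Gold = C(6,2)·0.33^2·0.67^4 = 15·0.1089·0.201511 = 0.329169
Weight by the priors:
  w_Silver·f_Silver = 0.68 × 0.191183 = 0.130004
  w_Gold·f_Gold = 0.32 × 0.329169 = 0.105334
Marginal: 0.130004 + 0.105334 = 0.235338
So the posterior for Coin type Silver is 0.130004 / 0.235338 ≈ 0.552.

0.552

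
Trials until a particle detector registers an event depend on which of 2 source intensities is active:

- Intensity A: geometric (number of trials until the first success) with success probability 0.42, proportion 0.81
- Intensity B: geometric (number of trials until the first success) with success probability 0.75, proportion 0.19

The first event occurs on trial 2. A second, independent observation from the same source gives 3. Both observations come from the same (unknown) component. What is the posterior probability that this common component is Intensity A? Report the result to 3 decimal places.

0.943

By Bayes' theorem, P(k | x) = w_k f_k(x) / Σ_j w_j f_j(x).
Since both observations come from the same component, the likelihood for component k is f_k(x₁)·f_k(x₂).
  L_A = [0.2436] × [0.141288] = 0.0344178
  L_B = [0.1875] × [0.046875] = 0.00878906
Multiply by the mixture weights:
  w_A·L_A = 0.81 × 0.0344178 = 0.0278784
  w_B·L_B = 0.19 × 0.00878906 = 0.00166992
Evidence: 0.0278784 + 0.00166992 = 0.0295483
P(Intensity A | data) ≈ 0.943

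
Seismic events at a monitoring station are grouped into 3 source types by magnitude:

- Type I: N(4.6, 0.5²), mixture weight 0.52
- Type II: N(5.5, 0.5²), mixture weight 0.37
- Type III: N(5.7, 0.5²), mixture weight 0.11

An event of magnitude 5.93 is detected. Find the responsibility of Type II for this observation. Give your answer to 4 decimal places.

The responsibility of component k is w_k f_k(x) divided by Σ_j w_j f_j(x).
Normal densities:
  f_I = (1/(0.5·√(2π)))·exp(−(5.93−4.6)²/(2·0.5²)) = 0.797885·exp(-3.53780) = 0.0232003
  f_II = (1/(0.5·√(2π)))·exp(−(5.93−5.5)²/(2·0.5²)) = 0.797885·exp(-0.36980) = 0.551236
  f_III = (1/(0.5·√(2π)))·exp(−(5.93−5.7)²/(2·0.5²)) = 0.797885·exp(-0.10580) = 0.717781
Multiply by the mixture weights:
  w_I·f_I = 0.52 × 0.0232003 = 0.0120641
  w_II·f_II = 0.37 × 0.551236 = 0.203958
  w_III·f_III = 0.11 × 0.717781 = 0.0789559
Marginal: 0.0120641 + 0.203958 + 0.0789559 = 0.294978
P(Type II | x) = 0.203958 / 0.294978 ≈ 0.6914

0.6914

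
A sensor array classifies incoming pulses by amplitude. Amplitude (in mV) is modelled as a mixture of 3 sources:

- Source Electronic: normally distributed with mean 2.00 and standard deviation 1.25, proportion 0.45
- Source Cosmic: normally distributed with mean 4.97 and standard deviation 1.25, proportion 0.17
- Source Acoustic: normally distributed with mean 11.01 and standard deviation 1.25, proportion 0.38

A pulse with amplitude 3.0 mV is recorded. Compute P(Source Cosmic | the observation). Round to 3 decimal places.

P(component k | x) = w_k·f_k(x) / marginal(x), where marginal(x) = Σ_j w_j·f_j(x).
Component likelihoods at x = 3.0 mV:
  p_Electronic = 0.231753
  p_Cosmic = 0.0921839
  p_Acoustic = 3.86722e-10
Unnormalised posteriors:
  w_Electronic·p_Electronic = 0.45 × 0.231753 = 0.104289
  w_Cosmic·p_Cosmic = 0.17 × 0.0921839 = 0.0156713
  w_Acoustic·p_Acoustic = 0.38 × 3.86722e-10 = 1.46954e-10
Marginal: 0.104289 + 0.0156713 + 1.46954e-10 = 0.11996
Responsibility of Source Cosmic: 0.0156713 / 0.11996 ≈ 0.131

0.131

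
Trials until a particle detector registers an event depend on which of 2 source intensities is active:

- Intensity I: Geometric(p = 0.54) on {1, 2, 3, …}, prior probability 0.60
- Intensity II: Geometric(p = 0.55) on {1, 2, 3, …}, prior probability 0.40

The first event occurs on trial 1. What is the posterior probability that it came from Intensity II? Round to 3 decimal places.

Apply Bayes' rule: the posterior for each component is proportional to its prior times its likelihood at x.
Geometric probabilities:
  p_I = 0.54·(1−0.54)^0 = 0.54·1 = 0.54
  p_II = 0.55·(1−0.55)^0 = 0.55·1 = 0.55
Weight by the priors:
  P(Z=I)·p_I = 0.60 × 0.54 = 0.324
  P(Z=II)·p_II = 0.40 × 0.55 = 0.22
Normaliser: 0.324 + 0.22 = 0.544
So the posterior for Intensity II is 0.22 / 0.544 ≈ 0.404.

0.404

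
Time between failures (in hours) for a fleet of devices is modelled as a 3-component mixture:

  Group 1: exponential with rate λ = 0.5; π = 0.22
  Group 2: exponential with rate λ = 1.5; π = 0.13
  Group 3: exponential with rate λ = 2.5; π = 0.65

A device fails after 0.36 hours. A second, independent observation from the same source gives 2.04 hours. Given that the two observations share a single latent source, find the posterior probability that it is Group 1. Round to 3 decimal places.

Posterior ∝ prior × likelihood, so P(k | x) ∝ P(Z=k) f_k(x); normalise over all components.
Since both observations come from the same component, the likelihood for component k is f_k(x₁)·f_k(x₂).
  L_1 = [0.417635] × [0.180297] = 0.0752986
  L_2 = [0.874122] × [0.0703315] = 0.0614784
  L_3 = [1.01642] × [0.0152419] = 0.0154922
Weight by the priors:
  P(Z=1)·L_1 = 0.22 × 0.0752986 = 0.0165657
  P(Z=2)·L_2 = 0.13 × 0.0614784 = 0.00799219
  P(Z=3)·L_3 = 0.65 × 0.0154922 = 0.0100699
Marginal: 0.0165657 + 0.00799219 + 0.0100699 = 0.0346278
Responsibility of Group 1: 0.0165657 / 0.0346278 ≈ 0.478

0.478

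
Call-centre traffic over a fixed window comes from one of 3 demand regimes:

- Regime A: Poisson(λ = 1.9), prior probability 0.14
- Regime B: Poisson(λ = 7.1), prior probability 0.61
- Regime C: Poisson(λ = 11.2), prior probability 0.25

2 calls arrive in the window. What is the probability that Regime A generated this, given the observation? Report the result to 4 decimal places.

Posterior ∝ prior × likelihood, so P(k | x) ∝ P(Z=k) f_k(x); normalise over all components.
Component likelihoods at x = 2 calls:
  p_A = e^(−1.9)·1.9^2/2! = 0.269971
  p_B = e^(−7.1)·7.1^2/2! = 0.0207968
  p_C = e^(−11.2)·11.2^2/2! = 0.000857646
Unnormalised posteriors:
  P(Z=A)·p_A = 0.14 × 0.269971 = 0.037796
  P(Z=B)·p_B = 0.61 × 0.0207968 = 0.012686
  P(Z=C)·p_C = 0.25 × 0.000857646 = 0.000214411
Marginal: 0.037796 + 0.012686 + 0.000214411 = 0.0506964
P(Regime A | x) ≈ 0.7455

0.7455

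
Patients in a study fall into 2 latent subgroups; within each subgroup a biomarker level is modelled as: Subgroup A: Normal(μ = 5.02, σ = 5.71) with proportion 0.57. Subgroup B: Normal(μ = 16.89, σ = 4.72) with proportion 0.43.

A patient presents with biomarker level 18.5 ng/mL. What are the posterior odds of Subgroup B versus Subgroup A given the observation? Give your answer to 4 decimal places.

13.9713

Since P(k|x) ∝ w_k f_k(x), the posterior odds are w_i f_i(x) / (w_j f_j(x)).
Evaluate each component's likelihood at the observed value:
  L_A = (1/(5.71·√(2π)))·exp(−(18.5−5.02)²/(2·5.71²)) = 0.069867·exp(-2.78662) = 0.00430587
  L_B = (1/(4.72·√(2π)))·exp(−(18.5−16.89)²/(2·4.72²)) = 0.084522·exp(-0.05818) = 0.0797449
0.0342903 / 0.00245435 ≈ 13.9713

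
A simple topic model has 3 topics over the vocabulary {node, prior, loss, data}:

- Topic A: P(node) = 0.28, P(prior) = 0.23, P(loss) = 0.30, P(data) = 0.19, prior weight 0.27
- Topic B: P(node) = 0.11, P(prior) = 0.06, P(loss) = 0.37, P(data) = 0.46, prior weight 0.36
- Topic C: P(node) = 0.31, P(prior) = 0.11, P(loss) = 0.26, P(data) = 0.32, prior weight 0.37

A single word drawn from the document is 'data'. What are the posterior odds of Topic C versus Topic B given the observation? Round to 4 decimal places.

Posterior odds = (w_i f_i(x)) / (w_j f_j(x)); the normalising sum cancels.
Categorical probabilities:
  f_A = 0.19
  f_B = 0.46
  f_C = 0.32
0.1184 / 0.1656 ≈ 0.7150

0.7150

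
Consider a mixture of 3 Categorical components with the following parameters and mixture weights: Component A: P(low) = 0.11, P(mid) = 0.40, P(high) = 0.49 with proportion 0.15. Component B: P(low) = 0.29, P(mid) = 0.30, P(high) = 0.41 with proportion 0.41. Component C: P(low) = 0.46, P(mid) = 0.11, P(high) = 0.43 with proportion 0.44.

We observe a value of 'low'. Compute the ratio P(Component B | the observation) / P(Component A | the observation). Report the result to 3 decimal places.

Since P(k|x) ∝ w_k f_k(x), the posterior odds are w_i f_i(x) / (w_j f_j(x)).
Evaluate each component's likelihood at the observed value:
  f_A = 0.11
  f_B = 0.29
  f_C = 0.46
0.1189 / 0.0165 ≈ 7.206

7.206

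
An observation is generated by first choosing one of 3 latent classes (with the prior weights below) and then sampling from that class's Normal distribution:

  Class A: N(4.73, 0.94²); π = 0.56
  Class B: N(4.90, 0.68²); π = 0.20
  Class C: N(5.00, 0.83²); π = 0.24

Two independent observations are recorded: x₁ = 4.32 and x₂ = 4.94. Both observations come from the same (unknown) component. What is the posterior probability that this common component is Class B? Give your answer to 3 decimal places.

0.270

Posterior ∝ prior × likelihood, so P(k | x) ∝ P(Z=k) f_k(x); normalise over all components.
Since both observations come from the same component, the likelihood for component k is f_k(x₁)·f_k(x₂).
  f_A = [0.385897] × [0.413947] = 0.159741
  f_B = [0.407779] × [0.585666] = 0.238822
  f_C = [0.343621] × [0.479399] = 0.164732
Prior × likelihood for each component:
  P(Z=A)·f_A = 0.56 × 0.159741 = 0.0894548
  P(Z=B)·f_B = 0.20 × 0.238822 = 0.0477644
  P(Z=C)·f_C = 0.24 × 0.164732 = 0.0395356
Evidence: 0.0894548 + 0.0477644 + 0.0395356 = 0.176755
P(Class B | x) = 0.0477644 / 0.176755 ≈ 0.270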